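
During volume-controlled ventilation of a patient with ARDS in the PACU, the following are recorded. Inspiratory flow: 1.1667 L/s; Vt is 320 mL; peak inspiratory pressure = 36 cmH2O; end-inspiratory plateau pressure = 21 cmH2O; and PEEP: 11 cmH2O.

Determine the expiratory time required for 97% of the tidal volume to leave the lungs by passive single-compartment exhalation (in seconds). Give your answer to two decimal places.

1.44

R = (PIP − Pplat)/V̇ = (36 − 21) / 1.1667 = 15.0/1.1667 = 12.857 cmH2O·s/L.
C = Vt/(Pplat − PEEP) = 320.0 / (21 − 11) = 320.0/10.0 = 32.0 mL/cmH2O.
τ = R × C = 12.857 × 0.032 L/cmH2O = 0.4114 s.
t = −τ·ln(1 − 0.97) = −0.4114·ln(0.03) = 1.443 s.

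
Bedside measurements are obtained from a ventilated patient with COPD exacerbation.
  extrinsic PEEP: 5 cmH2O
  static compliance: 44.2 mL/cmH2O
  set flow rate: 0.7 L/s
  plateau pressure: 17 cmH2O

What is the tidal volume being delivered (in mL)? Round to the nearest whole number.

Vt = Cstat × (Pplat − PEEP) = 44.2 × (17 − 5) = 44.2 × 12.0 = 530.4 mL.

530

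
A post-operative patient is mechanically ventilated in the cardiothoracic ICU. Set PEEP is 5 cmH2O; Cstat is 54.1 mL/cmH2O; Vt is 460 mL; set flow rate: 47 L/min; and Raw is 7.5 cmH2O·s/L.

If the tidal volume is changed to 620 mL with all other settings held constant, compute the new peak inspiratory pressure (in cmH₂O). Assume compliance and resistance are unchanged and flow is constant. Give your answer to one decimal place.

22.3

Flow: 47 L/min ÷ 60 = 0.7833 L/s.
PIP = Vt/C + R·V̇ + PEEP (constant-flow equation of motion).
Only the elastic term changes: ΔPIP = ΔVt / C = (620 − 460) / 54.1 = 2.957 cmH2O.
Original PIP = 460/54.1 + 7.5×0.7833 + 5 = 19.378 cmH2O; new PIP = 19.378 + (2.957) = 22.335 cmH2O.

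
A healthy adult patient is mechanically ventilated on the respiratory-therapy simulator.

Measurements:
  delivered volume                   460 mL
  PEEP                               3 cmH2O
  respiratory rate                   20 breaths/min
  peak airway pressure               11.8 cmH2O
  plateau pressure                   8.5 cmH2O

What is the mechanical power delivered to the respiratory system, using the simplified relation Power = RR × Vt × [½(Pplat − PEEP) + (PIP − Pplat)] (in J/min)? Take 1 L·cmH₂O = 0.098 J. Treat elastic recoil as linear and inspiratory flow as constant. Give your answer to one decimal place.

5.5

Per-breath work = Vt × [½(Pplat−PEEP) + (PIP−Pplat)] = 0.460 × [0.5×5.5 + 3.3] = 0.460 × 6.05 = 2.783 L·cmH2O.
Power = 20 × 2.783 = 55.66 L·cmH2O/min.
× 0.098 J/(L·cmH2O) → 5.455 J/min.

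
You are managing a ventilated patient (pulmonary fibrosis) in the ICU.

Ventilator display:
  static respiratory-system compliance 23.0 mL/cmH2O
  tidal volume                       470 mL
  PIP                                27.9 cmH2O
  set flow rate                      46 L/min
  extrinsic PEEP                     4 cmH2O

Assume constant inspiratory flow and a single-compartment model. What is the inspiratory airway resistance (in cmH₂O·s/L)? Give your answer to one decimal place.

Flow: 46 L/min ÷ 60 = 0.7667 L/s.
Equation of motion (constant flow): PIP = Vt/C + R·V̇ + PEEP.
R·V̇ = PIP − Vt/C − PEEP = 27.9 − 470/23.0 − 4 = 27.9 − 20.435 − 4 = 3.465 cmH2O.
R = 3.465 / 0.7667 = 4.519 cmH2O·s/L.

4.5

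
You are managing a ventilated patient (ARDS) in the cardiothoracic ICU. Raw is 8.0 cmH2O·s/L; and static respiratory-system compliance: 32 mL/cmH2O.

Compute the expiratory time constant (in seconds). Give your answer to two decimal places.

τ = R × C = 8.0 × 32 mL/cmH2O = 8.0 × 0.032 L/cmH2O = 0.256 s.

0.26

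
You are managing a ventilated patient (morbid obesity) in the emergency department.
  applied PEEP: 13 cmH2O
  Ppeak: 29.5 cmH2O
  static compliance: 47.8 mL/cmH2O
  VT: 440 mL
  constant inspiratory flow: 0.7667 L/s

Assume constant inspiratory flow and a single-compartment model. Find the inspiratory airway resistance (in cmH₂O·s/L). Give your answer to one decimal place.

9.5

Equation of motion (constant flow): PIP = Vt/C + R·V̇ + PEEP.
R·V̇ = PIP − Vt/C − PEEP = 29.5 − 440/47.8 − 13 = 29.5 − 9.205 − 13 = 7.295 cmH2O.
R = 7.295 / 0.7667 = 9.515 cmH2O·s/L.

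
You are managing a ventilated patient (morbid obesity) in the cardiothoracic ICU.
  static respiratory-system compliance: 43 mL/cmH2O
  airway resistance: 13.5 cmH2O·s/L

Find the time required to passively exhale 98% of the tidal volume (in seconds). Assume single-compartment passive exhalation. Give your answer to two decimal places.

2.27

τ = R × C = 13.5 × 43 mL/cmH2O = 13.5 × 0.043 L/cmH2O = 0.5805 s.
Exhaled fraction f = 1 − e^(−t/τ) → t = −τ·ln(1 − f) = −0.5805·ln(0.02) = 2.271 s.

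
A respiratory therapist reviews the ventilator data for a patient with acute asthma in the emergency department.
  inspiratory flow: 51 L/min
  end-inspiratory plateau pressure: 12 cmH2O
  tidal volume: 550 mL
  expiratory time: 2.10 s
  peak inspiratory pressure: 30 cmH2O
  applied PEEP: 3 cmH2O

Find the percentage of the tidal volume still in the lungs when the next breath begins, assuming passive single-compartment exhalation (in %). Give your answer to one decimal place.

19.7

Flow: 51 L/min ÷ 60 = 0.85 L/s.
R = (PIP − Pplat)/V̇ = (30 − 12) / 0.85 = 18.0/0.85 = 21.176 cmH2O·s/L.
C = Vt/(Pplat − PEEP) = 550.0 / (12 − 3) = 550.0/9.0 = 61.111 mL/cmH2O.
τ = R × C = 21.176 × 0.06111 L/cmH2O = 1.294 s.
Fraction remaining at end-expiration = e^(−Te/τ) = e^(−2.10/1.294) = 0.1973 → 19.73%.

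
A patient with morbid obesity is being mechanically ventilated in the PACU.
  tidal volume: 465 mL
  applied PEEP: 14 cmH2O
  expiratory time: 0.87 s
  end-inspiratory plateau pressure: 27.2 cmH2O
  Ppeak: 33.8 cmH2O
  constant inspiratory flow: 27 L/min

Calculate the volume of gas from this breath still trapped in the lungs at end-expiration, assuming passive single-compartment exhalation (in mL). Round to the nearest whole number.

Flow: 27 L/min ÷ 60 = 0.45 L/s.
R = (PIP − Pplat)/V̇ = (33.8 − 27.2) / 0.45 = 6.6/0.45 = 14.667 cmH2O·s/L.
C = Vt/(Pplat − PEEP) = 465.0 / (27.2 − 14) = 465.0/13.2 = 35.227 mL/cmH2O.
τ = R × C = 14.667 × 0.03523 L/cmH2O = 0.5167 s.
Fraction remaining = e^(−Te/τ) = e^(−0.87/0.5167) = 0.1857.
Trapped volume = 465.0 × 0.1857 = 86.351 mL.

86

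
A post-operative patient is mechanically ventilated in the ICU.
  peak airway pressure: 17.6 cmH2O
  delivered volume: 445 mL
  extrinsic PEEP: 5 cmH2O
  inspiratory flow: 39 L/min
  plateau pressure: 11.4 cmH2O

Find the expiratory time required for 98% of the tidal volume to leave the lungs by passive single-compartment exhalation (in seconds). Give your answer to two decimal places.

Flow: 39 L/min ÷ 60 = 0.65 L/s.
R = (PIP − Pplat)/V̇ = (17.6 − 11.4) / 0.65 = 6.2/0.65 = 9.538 cmH2O·s/L.
C = Vt/(Pplat − PEEP) = 445.0 / (11.4 − 5) = 445.0/6.4 = 69.531 mL/cmH2O.
τ = R × C = 9.538 × 0.06953 L/cmH2O = 0.6632 s.
t = −τ·ln(1 − 0.98) = −0.6632·ln(0.02) = 2.594 s.

2.59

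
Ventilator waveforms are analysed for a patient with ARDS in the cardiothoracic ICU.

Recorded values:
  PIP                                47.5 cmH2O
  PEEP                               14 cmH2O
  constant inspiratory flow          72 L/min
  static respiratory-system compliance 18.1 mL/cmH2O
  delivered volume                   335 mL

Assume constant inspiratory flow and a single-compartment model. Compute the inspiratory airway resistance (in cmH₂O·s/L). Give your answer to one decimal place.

12.5

Flow: 72 L/min ÷ 60 = 1.2 L/s.
Equation of motion (constant flow): PIP = Vt/C + R·V̇ + PEEP.
R·V̇ = PIP − Vt/C − PEEP = 47.5 − 335/18.1 − 14 = 47.5 − 18.508 − 14 = 14.992 cmH2O.
R = 14.992 / 1.2 = 12.493 cmH2O·s/L.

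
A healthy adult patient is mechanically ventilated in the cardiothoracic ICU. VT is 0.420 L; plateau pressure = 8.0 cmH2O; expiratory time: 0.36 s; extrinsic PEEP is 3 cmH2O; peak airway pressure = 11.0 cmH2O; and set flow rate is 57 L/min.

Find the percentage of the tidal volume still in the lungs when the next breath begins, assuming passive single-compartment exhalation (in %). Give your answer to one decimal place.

25.7

Flow: 57 L/min ÷ 60 = 0.95 L/s.
R = (PIP − Pplat)/V̇ = (11.0 − 8.0) / 0.95 = 3.0/0.95 = 3.158 cmH2O·s/L.
C = Vt/(Pplat − PEEP) = 420.0 / (8.0 − 3) = 420.0/5.0 = 84.0 mL/cmH2O.
τ = R × C = 3.158 × 0.084 L/cmH2O = 0.2653 s.
Fraction remaining at end-expiration = e^(−Te/τ) = e^(−0.36/0.2653) = 0.2574 → 25.74%.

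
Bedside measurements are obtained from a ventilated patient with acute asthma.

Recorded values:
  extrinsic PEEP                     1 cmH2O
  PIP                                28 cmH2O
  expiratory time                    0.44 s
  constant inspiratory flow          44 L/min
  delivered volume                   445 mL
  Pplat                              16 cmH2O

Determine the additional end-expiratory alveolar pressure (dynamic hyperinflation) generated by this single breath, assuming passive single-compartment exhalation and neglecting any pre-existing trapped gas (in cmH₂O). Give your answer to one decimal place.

6.1

Flow: 44 L/min ÷ 60 = 0.7333 L/s.
R = (PIP − Pplat)/V̇ = (28 − 16) / 0.7333 = 12.0/0.7333 = 16.364 cmH2O·s/L.
C = Vt/(Pplat − PEEP) = 445.0 / (16 − 1) = 445.0/15.0 = 29.667 mL/cmH2O.
τ = R × C = 16.364 × 0.02967 L/cmH2O = 0.4855 s.
Fraction remaining = e^(−Te/τ) = e^(−0.44/0.4855) = 0.404; trapped volume = 445.0 × 0.404 = 179.78 mL.
Additional alveolar pressure from trapping ≈ V_trapped / C = 179.78 / 29.667 = 6.06 cmH2O.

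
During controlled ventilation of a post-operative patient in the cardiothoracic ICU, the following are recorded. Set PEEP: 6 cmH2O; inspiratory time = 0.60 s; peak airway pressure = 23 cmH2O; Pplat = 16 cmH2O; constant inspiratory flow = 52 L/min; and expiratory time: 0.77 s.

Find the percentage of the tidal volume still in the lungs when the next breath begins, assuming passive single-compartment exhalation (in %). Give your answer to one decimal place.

16.0

Flow: 52 L/min ÷ 60 = 0.8667 L/s.
Vt = flow × Ti = 0.8667 L/s × 0.60 s × 1000 mL/L = 520.02 mL.
R = (PIP − Pplat)/V̇ = (23 − 16) / 0.8667 = 7.0/0.8667 = 8.077 cmH2O·s/L.
C = Vt/(Pplat − PEEP) = 520.02 / (16 − 6) = 520.02/10.0 = 52.002 mL/cmH2O.
τ = R × C = 8.077 × 0.052 L/cmH2O = 0.42 s.
Fraction remaining at end-expiration = e^(−Te/τ) = e^(−0.77/0.42) = 0.1599 → 15.99%.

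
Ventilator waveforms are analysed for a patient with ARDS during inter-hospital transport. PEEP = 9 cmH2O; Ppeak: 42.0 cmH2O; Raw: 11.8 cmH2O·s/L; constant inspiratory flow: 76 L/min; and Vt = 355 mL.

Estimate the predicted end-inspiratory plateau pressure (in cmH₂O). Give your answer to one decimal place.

Flow: 76 L/min ÷ 60 = 1.2667 L/s.
Pplat = PIP − Raw × flow = 42.0 − 11.8 × 1.2667 = 42.0 − 14.947 = 27.053 cmH2O.

27.1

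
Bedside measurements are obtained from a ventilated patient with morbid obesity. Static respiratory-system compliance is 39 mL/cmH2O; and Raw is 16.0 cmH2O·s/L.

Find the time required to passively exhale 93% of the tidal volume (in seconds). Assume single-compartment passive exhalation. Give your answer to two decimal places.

τ = R × C = 16.0 × 39 mL/cmH2O = 16.0 × 0.039 L/cmH2O = 0.624 s.
Exhaled fraction f = 1 − e^(−t/τ) → t = −τ·ln(1 − f) = −0.624·ln(0.07) = 1.659 s.

1.66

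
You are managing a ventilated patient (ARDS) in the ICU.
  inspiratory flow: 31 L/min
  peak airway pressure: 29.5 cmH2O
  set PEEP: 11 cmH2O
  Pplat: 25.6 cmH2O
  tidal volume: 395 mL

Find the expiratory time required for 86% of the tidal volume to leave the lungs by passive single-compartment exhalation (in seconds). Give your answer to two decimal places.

0.40

Flow: 31 L/min ÷ 60 = 0.5167 L/s.
R = (PIP − Pplat)/V̇ = (29.5 − 25.6) / 0.5167 = 3.9/0.5167 = 7.548 cmH2O·s/L.
C = Vt/(Pplat − PEEP) = 395.0 / (25.6 − 11) = 395.0/14.6 = 27.055 mL/cmH2O.
τ = R × C = 7.548 × 0.02706 L/cmH2O = 0.2042 s.
t = −τ·ln(1 − 0.86) = −0.2042·ln(0.14) = 0.4015 s.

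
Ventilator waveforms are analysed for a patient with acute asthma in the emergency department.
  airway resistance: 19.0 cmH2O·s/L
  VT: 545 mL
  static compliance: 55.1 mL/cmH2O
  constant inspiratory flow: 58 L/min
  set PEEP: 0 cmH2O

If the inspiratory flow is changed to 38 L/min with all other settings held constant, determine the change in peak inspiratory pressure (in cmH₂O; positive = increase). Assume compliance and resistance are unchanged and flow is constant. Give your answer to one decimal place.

-6.3

Flow: 58 L/min ÷ 60 = 0.9667 L/s.
New flow: 38 L/min ÷ 60 = 0.6333 L/s.
PIP = Vt/C + R·V̇ + PEEP (constant-flow equation of motion).
Only the resistive term changes: ΔPIP = R × ΔV̇ = 19.0 × (0.6333 − 0.9667) = 19.0 × -0.3334 = -6.335 cmH2O.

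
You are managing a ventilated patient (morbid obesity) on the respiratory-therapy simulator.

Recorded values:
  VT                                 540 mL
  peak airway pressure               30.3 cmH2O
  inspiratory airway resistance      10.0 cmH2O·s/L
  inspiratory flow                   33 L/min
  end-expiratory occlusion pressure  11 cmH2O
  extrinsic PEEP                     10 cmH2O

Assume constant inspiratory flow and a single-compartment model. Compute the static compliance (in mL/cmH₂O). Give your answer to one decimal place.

Flow: 33 L/min ÷ 60 = 0.55 L/s.
Total PEEP = 11 cmH2O (set 10 + intrinsic 1); this is the baseline alveolar pressure.
Equation of motion (constant flow): PIP = Vt/C + R·V̇ + PEEP.
Vt/C = PIP − R·V̇ − PEEP = 30.3 − 10.0×0.55 − 11 = 30.3 − 5.5 − 11 = 13.8 cmH2O.
C = Vt / 13.8 = 540 / 13.8 = 39.13 mL/cmH2O.

39.1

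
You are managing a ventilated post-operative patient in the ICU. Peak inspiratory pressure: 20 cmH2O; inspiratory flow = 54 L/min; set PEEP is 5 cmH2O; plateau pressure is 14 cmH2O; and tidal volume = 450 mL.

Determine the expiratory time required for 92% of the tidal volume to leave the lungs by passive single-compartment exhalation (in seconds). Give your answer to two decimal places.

0.84

Flow: 54 L/min ÷ 60 = 0.9 L/s.
R = (PIP − Pplat)/V̇ = (20 − 14) / 0.9 = 6.0/0.9 = 6.667 cmH2O·s/L.
C = Vt/(Pplat − PEEP) = 450.0 / (14 − 5) = 450.0/9.0 = 50.0 mL/cmH2O.
τ = R × C = 6.667 × 0.05 L/cmH2O = 0.3334 s.
t = −τ·ln(1 − 0.92) = −0.3334·ln(0.08) = 0.8421 s.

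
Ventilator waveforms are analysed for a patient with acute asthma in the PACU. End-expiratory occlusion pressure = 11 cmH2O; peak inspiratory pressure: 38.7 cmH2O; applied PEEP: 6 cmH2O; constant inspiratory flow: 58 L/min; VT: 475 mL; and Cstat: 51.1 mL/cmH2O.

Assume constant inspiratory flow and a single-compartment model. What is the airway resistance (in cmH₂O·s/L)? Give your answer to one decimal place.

19.0

Flow: 58 L/min ÷ 60 = 0.9667 L/s.
Total PEEP = 11 cmH2O (set 6 + intrinsic 5); this is the baseline alveolar pressure.
Equation of motion (constant flow): PIP = Vt/C + R·V̇ + PEEP.
R·V̇ = PIP − Vt/C − PEEP = 38.7 − 475/51.1 − 11 = 38.7 − 9.295 − 11 = 18.405 cmH2O.
R = 18.405 / 0.9667 = 19.039 cmH2O·s/L.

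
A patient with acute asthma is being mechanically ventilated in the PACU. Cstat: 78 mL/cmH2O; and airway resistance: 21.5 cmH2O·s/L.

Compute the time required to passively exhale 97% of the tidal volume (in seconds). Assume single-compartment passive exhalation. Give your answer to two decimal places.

5.88

τ = R × C = 21.5 × 78 mL/cmH2O = 21.5 × 0.078 L/cmH2O = 1.677 s.
Exhaled fraction f = 1 − e^(−t/τ) → t = −τ·ln(1 − f) = −1.677·ln(0.03) = 5.88 s.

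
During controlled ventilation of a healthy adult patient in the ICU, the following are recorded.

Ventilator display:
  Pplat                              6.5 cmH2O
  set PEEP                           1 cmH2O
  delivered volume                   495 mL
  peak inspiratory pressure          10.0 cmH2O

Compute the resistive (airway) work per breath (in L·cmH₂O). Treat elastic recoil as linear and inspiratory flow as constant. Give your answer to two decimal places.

With constant inspiratory flow the resistive pressure is constant at PIP − Pplat = 10.0 − 6.5 = 3.5 cmH2O, so resistive work = 3.5 × 0.495 = 1.733 L·cmH2O.

1.73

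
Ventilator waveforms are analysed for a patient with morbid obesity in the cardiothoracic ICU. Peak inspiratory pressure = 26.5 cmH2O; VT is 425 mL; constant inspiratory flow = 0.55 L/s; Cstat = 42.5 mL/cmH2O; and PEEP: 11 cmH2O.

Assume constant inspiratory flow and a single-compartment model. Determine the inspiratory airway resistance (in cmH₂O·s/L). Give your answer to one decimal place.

10.0

Equation of motion (constant flow): PIP = Vt/C + R·V̇ + PEEP.
R·V̇ = PIP − Vt/C − PEEP = 26.5 − 425/42.5 − 11 = 26.5 − 10.0 − 11 = 5.5 cmH2O.
R = 5.5 / 0.55 = 10.0 cmH2O·s/L.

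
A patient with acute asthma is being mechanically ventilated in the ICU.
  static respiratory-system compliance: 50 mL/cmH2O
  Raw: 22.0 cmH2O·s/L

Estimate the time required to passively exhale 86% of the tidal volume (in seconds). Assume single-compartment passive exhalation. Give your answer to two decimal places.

2.16

τ = R × C = 22.0 × 50 mL/cmH2O = 22.0 × 0.050 L/cmH2O = 1.1 s.
Exhaled fraction f = 1 − e^(−t/τ) → t = −τ·ln(1 − f) = −1.1·ln(0.14) = 2.163 s.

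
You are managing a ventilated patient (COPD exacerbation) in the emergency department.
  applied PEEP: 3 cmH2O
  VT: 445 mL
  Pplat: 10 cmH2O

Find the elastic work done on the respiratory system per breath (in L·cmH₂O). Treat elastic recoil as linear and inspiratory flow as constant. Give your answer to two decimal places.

1.56

Elastic work ≈ ½ × (Pplat − PEEP) × Vt = 0.5 × (10 − 3) × 0.445 L = 0.5 × 7.0 × 0.445 = 1.558 L·cmH2O.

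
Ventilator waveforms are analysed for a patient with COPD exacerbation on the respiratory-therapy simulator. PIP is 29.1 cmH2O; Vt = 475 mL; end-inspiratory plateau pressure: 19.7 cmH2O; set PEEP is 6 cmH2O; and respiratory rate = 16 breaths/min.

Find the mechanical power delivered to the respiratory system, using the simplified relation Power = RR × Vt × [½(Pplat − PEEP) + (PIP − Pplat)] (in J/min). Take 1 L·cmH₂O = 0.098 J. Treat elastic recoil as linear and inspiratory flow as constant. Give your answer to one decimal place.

12.1

Per-breath work = Vt × [½(Pplat−PEEP) + (PIP−Pplat)] = 0.475 × [0.5×13.7 + 9.4] = 0.475 × 16.25 = 7.719 L·cmH2O.
Power = 16 × 7.719 = 123.5 L·cmH2O/min.
× 0.098 J/(L·cmH2O) → 12.103 J/min.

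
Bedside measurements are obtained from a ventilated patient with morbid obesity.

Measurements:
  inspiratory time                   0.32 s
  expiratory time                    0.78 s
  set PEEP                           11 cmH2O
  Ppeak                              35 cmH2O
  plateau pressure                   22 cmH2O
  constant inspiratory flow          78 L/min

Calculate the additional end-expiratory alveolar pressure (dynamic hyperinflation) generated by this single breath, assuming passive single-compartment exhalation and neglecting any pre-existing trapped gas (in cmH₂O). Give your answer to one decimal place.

Flow: 78 L/min ÷ 60 = 1.3 L/s.
Vt = flow × Ti = 1.3 L/s × 0.32 s × 1000 mL/L = 416.0 mL.
R = (PIP − Pplat)/V̇ = (35 − 22) / 1.3 = 13.0/1.3 = 10.0 cmH2O·s/L.
C = Vt/(Pplat − PEEP) = 416.0 / (22 − 11) = 416.0/11.0 = 37.818 mL/cmH2O.
τ = R × C = 10.0 × 0.03782 L/cmH2O = 0.3782 s.
Fraction remaining = e^(−Te/τ) = e^(−0.78/0.3782) = 0.1271; trapped volume = 416.0 × 0.1271 = 52.874 mL.
Additional alveolar pressure from trapping ≈ V_trapped / C = 52.874 / 37.818 = 1.398 cmH2O.

1.4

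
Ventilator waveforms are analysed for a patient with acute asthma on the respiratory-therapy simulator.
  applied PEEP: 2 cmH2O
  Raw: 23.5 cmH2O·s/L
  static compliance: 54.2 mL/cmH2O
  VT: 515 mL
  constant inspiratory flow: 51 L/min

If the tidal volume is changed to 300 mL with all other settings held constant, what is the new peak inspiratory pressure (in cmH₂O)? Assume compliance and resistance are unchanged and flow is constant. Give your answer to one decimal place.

27.5

Flow: 51 L/min ÷ 60 = 0.85 L/s.
PIP = Vt/C + R·V̇ + PEEP (constant-flow equation of motion).
Only the elastic term changes: ΔPIP = ΔVt / C = (300 − 515) / 54.2 = -3.967 cmH2O.
Original PIP = 515/54.2 + 23.5×0.85 + 2 = 31.477 cmH2O; new PIP = 31.477 + (-3.967) = 27.51 cmH2O.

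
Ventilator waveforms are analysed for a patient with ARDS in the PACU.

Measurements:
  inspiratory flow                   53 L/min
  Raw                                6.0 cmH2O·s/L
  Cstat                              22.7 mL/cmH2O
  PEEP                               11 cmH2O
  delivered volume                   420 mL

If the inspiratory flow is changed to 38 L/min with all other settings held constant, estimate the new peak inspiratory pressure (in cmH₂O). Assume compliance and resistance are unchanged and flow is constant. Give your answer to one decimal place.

Flow: 53 L/min ÷ 60 = 0.8833 L/s.
New flow: 38 L/min ÷ 60 = 0.6333 L/s.
PIP = Vt/C + R·V̇ + PEEP (constant-flow equation of motion).
Only the resistive term changes: ΔPIP = R × ΔV̇ = 6.0 × (0.6333 − 0.8833) = 6.0 × -0.25 = -1.5 cmH2O.
Original PIP = 420/22.7 + 6.0×0.8833 + 11 = 34.802 cmH2O; new PIP = 34.802 + (-1.5) = 33.302 cmH2O.

33.3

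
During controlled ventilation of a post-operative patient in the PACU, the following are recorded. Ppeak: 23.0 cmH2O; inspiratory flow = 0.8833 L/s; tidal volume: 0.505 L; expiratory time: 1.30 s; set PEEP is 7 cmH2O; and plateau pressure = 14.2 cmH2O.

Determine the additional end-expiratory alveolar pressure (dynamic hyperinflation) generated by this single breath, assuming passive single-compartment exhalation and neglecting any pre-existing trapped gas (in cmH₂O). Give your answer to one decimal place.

1.1

R = (PIP − Pplat)/V̇ = (23.0 − 14.2) / 0.8833 = 8.8/0.8833 = 9.963 cmH2O·s/L.
C = Vt/(Pplat − PEEP) = 505.0 / (14.2 − 7) = 505.0/7.2 = 70.139 mL/cmH2O.
τ = R × C = 9.963 × 0.07014 L/cmH2O = 0.6988 s.
Fraction remaining = e^(−Te/τ) = e^(−1.30/0.6988) = 0.1556; trapped volume = 505.0 × 0.1556 = 78.578 mL.
Additional alveolar pressure from trapping ≈ V_trapped / C = 78.578 / 70.139 = 1.12 cmH2O.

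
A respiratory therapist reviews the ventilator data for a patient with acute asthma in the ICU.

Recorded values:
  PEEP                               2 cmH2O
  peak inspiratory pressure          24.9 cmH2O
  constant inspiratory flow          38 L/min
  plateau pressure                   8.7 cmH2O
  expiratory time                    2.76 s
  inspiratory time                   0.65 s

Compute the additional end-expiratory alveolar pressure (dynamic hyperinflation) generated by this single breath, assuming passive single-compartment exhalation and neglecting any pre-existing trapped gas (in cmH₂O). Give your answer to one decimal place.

1.2

Flow: 38 L/min ÷ 60 = 0.6333 L/s.
Vt = flow × Ti = 0.6333 L/s × 0.65 s × 1000 mL/L = 411.65 mL.
R = (PIP − Pplat)/V̇ = (24.9 − 8.7) / 0.6333 = 16.2/0.6333 = 25.58 cmH2O·s/L.
C = Vt/(Pplat − PEEP) = 411.65 / (8.7 − 2) = 411.65/6.7 = 61.44 mL/cmH2O.
τ = R × C = 25.58 × 0.06144 L/cmH2O = 1.572 s.
Fraction remaining = e^(−Te/τ) = e^(−2.76/1.572) = 0.1728; trapped volume = 411.65 × 0.1728 = 71.133 mL.
Additional alveolar pressure from trapping ≈ V_trapped / C = 71.133 / 61.44 = 1.158 cmH2O.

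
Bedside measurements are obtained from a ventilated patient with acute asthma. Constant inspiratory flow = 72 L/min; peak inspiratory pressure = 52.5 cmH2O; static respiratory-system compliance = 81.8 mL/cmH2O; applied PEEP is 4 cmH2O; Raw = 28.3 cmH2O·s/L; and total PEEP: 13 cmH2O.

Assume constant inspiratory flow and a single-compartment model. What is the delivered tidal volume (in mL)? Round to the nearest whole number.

Flow: 72 L/min ÷ 60 = 1.2 L/s.
Total PEEP = 13 cmH2O (set 4 + intrinsic 9); this is the baseline alveolar pressure.
Equation of motion (constant flow): PIP = Vt/C + R·V̇ + PEEP.
Vt/C = PIP − R·V̇ − PEEP = 52.5 − 33.96 − 13 = 5.54 cmH2O.
Vt = C × 5.54 = 81.8 × 5.54 = 453.17 mL.

453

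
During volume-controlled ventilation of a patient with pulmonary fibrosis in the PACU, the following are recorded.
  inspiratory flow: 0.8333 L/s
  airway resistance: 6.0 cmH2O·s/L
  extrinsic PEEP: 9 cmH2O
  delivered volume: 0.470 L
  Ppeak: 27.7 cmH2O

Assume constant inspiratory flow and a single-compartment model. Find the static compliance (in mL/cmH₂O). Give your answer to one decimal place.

Equation of motion (constant flow): PIP = Vt/C + R·V̇ + PEEP.
Vt/C = PIP − R·V̇ − PEEP = 27.7 − 6.0×0.8333 − 9 = 27.7 − 5.0 − 9 = 13.7 cmH2O.
C = Vt / 13.7 = 470 / 13.7 = 34.307 mL/cmH2O.

34.3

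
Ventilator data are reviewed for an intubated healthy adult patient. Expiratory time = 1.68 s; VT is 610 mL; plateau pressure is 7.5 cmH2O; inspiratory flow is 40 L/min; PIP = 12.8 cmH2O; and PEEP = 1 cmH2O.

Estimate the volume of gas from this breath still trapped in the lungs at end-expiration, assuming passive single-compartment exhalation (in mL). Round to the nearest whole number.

64

Flow: 40 L/min ÷ 60 = 0.6667 L/s.
R = (PIP − Pplat)/V̇ = (12.8 − 7.5) / 0.6667 = 5.3/0.6667 = 7.95 cmH2O·s/L.
C = Vt/(Pplat − PEEP) = 610.0 / (7.5 − 1) = 610.0/6.5 = 93.846 mL/cmH2O.
τ = R × C = 7.95 × 0.09385 L/cmH2O = 0.7461 s.
Fraction remaining = e^(−Te/τ) = e^(−1.68/0.7461) = 0.1052.
Trapped volume = 610.0 × 0.1052 = 64.172 mL.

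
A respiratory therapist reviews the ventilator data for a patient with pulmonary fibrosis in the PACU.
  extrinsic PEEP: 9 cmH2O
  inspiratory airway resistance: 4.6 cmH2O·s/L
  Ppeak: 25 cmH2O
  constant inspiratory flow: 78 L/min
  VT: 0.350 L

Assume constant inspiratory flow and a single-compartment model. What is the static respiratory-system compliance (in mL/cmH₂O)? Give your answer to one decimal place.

34.9

Flow: 78 L/min ÷ 60 = 1.3 L/s.
Equation of motion (constant flow): PIP = Vt/C + R·V̇ + PEEP.
Vt/C = PIP − R·V̇ − PEEP = 25 − 4.6×1.3 − 9 = 25 − 5.98 − 9 = 10.02 cmH2O.
C = Vt / 10.02 = 350 / 10.02 = 34.93 mL/cmH2O.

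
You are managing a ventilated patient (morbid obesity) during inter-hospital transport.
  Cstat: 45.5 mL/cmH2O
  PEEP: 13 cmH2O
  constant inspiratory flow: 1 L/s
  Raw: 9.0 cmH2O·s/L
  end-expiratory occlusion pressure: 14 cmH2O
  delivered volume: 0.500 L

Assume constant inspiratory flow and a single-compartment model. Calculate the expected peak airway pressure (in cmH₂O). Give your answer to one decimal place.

Total PEEP = 14 cmH2O (set 13 + intrinsic 1); this is the baseline alveolar pressure.
Equation of motion (constant flow): PIP = Vt/C + R·V̇ + PEEP.
PIP = 500/45.5 + 9.0×1 + 14 = 10.989 + 9.0 + 14 = 33.989 cmH2O.

34.0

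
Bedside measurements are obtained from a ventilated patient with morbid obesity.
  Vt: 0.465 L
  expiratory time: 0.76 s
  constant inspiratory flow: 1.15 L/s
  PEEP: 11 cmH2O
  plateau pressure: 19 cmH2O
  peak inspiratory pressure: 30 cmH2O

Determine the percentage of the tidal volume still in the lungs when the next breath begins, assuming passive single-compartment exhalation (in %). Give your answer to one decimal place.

25.5

R = (PIP − Pplat)/V̇ = (30 − 19) / 1.15 = 11.0/1.15 = 9.565 cmH2O·s/L.
C = Vt/(Pplat − PEEP) = 465.0 / (19 − 11) = 465.0/8.0 = 58.125 mL/cmH2O.
τ = R × C = 9.565 × 0.05813 L/cmH2O = 0.556 s.
Fraction remaining at end-expiration = e^(−Te/τ) = e^(−0.76/0.556) = 0.2549 → 25.49%.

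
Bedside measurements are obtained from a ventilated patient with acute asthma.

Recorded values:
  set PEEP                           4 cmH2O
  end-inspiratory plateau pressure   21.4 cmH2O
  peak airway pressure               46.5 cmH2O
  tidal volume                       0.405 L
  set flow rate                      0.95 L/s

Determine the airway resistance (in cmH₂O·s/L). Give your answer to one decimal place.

26.4

Raw = (PIP − Pplat) / flow = (46.5 − 21.4) / 0.95 = 25.1 / 0.95 = 26.421 cmH2O·s/L.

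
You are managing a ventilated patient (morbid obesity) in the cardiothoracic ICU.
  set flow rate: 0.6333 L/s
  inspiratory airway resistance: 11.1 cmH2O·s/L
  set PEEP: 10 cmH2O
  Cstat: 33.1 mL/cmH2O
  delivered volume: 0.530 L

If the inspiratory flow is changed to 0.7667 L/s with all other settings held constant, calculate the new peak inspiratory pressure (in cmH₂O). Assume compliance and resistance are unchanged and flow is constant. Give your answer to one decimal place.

PIP = Vt/C + R·V̇ + PEEP (constant-flow equation of motion).
Only the resistive term changes: ΔPIP = R × ΔV̇ = 11.1 × (0.7667 − 0.6333) = 11.1 × 0.1334 = 1.481 cmH2O.
Original PIP = 530/33.1 + 11.1×0.6333 + 10 = 33.042 cmH2O; new PIP = 33.042 + (1.481) = 34.523 cmH2O.

34.5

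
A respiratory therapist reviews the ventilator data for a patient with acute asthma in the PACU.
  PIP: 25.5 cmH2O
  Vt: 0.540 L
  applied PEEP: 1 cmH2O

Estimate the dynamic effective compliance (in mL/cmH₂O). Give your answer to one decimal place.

Dynamic compliance = Vt / (PIP − PEEP) = 540 / (25.5 − 1) = 540 / 24.5 = 22.041 mL/cmH2O.

22.0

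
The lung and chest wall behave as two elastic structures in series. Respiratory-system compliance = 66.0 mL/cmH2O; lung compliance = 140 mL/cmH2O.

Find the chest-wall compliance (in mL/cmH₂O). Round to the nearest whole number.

125

1/Ccw = 1/Crs − 1/CL.
1/Ccw = 1/66.0 − 1/140 = 0.008009.
Ccw = 124.86 mL/cmH2O.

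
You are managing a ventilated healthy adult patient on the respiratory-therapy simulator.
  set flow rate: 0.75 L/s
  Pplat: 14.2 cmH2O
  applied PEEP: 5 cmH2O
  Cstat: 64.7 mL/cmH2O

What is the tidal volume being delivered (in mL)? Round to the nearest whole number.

Vt = Cstat × (Pplat − PEEP) = 64.7 × (14.2 − 5) = 64.7 × 9.2 = 595.24 mL.

595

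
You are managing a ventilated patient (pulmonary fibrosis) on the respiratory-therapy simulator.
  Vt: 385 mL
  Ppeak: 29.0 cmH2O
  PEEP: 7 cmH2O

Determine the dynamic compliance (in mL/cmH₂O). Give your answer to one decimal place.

17.5

Dynamic compliance = Vt / (PIP − PEEP) = 385 / (29.0 − 7) = 385 / 22.0 = 17.5 mL/cmH2O.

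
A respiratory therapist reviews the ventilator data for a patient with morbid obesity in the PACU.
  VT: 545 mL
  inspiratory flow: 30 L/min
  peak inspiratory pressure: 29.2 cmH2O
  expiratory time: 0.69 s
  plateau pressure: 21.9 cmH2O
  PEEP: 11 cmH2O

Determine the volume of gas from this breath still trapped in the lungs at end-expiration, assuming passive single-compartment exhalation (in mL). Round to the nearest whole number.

Flow: 30 L/min ÷ 60 = 0.5 L/s.
R = (PIP − Pplat)/V̇ = (29.2 − 21.9) / 0.5 = 7.3/0.5 = 14.6 cmH2O·s/L.
C = Vt/(Pplat − PEEP) = 545.0 / (21.9 − 11) = 545.0/10.9 = 50.0 mL/cmH2O.
τ = R × C = 14.6 × 0.05 L/cmH2O = 0.73 s.
Fraction remaining = e^(−Te/τ) = e^(−0.69/0.73) = 0.3886.
Trapped volume = 545.0 × 0.3886 = 211.79 mL.

212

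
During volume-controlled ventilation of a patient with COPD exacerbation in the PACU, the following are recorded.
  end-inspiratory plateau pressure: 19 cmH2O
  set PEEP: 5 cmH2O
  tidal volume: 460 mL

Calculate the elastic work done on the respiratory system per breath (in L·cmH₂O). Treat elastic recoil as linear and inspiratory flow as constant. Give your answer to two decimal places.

Elastic work ≈ ½ × (Pplat − PEEP) × Vt = 0.5 × (19 − 5) × 0.460 L = 0.5 × 14.0 × 0.460 = 3.22 L·cmH2O.

3.22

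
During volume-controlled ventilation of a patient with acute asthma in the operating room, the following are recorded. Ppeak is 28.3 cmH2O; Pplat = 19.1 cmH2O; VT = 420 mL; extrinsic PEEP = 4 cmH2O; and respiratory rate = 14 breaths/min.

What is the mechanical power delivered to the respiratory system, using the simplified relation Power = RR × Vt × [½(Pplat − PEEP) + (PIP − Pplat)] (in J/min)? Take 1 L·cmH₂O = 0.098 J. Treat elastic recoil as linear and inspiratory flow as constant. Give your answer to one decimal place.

9.7

Per-breath work = Vt × [½(Pplat−PEEP) + (PIP−Pplat)] = 0.420 × [0.5×15.1 + 9.2] = 0.420 × 16.75 = 7.035 L·cmH2O.
Power = 14 × 7.035 = 98.49 L·cmH2O/min.
× 0.098 J/(L·cmH2O) → 9.652 J/min.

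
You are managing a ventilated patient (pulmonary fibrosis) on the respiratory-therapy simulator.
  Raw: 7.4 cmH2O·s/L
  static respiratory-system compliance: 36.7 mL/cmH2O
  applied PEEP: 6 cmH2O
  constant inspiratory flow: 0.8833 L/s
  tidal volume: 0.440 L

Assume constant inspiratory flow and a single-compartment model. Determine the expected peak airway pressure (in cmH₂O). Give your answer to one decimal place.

Equation of motion (constant flow): PIP = Vt/C + R·V̇ + PEEP.
PIP = 440/36.7 + 7.4×0.8833 + 6 = 11.989 + 6.536 + 6 = 24.525 cmH2O.

24.5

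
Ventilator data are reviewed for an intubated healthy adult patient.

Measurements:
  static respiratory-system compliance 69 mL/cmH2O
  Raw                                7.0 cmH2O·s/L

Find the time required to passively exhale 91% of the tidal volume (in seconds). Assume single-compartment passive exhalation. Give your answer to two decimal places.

1.16

τ = R × C = 7.0 × 69 mL/cmH2O = 7.0 × 0.069 L/cmH2O = 0.483 s.
Exhaled fraction f = 1 − e^(−t/τ) → t = −τ·ln(1 − f) = −0.483·ln(0.09) = 1.163 s.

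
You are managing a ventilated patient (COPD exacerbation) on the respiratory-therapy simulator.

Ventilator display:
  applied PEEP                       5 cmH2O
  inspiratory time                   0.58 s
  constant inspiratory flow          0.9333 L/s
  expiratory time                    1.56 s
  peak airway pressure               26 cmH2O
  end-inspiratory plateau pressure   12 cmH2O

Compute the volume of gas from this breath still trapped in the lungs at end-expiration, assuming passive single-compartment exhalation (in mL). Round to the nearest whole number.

Vt = flow × Ti = 0.9333 L/s × 0.58 s × 1000 mL/L = 541.31 mL.
R = (PIP − Pplat)/V̇ = (26 − 12) / 0.9333 = 14.0/0.9333 = 15.001 cmH2O·s/L.
C = Vt/(Pplat − PEEP) = 541.31 / (12 − 5) = 541.31/7.0 = 77.33 mL/cmH2O.
τ = R × C = 15.001 × 0.07733 L/cmH2O = 1.16 s.
Fraction remaining = e^(−Te/τ) = e^(−1.56/1.16) = 0.2606.
Trapped volume = 541.31 × 0.2606 = 141.07 mL.

141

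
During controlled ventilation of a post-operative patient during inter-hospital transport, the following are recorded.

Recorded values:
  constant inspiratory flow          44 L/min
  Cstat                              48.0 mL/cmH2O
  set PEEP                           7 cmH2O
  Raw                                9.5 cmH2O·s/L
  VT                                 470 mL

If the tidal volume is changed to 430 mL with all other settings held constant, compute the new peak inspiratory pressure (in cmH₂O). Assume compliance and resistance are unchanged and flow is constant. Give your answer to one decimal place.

22.9

Flow: 44 L/min ÷ 60 = 0.7333 L/s.
PIP = Vt/C + R·V̇ + PEEP (constant-flow equation of motion).
Only the elastic term changes: ΔPIP = ΔVt / C = (430 − 470) / 48.0 = -0.8333 cmH2O.
Original PIP = 470/48.0 + 9.5×0.7333 + 7 = 23.758 cmH2O; new PIP = 23.758 + (-0.8333) = 22.925 cmH2O.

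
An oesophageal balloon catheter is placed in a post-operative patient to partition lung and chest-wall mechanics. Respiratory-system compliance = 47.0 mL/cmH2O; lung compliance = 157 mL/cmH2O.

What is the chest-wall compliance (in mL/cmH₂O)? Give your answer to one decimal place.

1/Ccw = 1/Crs − 1/CL.
1/Ccw = 1/47.0 − 1/157 = 0.01491.
Ccw = 67.069 mL/cmH2O.

67.1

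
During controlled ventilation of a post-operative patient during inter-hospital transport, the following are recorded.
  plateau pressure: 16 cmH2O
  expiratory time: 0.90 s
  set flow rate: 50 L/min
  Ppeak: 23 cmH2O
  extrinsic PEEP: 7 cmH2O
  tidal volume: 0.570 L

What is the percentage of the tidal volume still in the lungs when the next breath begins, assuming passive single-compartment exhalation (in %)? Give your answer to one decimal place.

18.4

Flow: 50 L/min ÷ 60 = 0.8333 L/s.
R = (PIP − Pplat)/V̇ = (23 − 16) / 0.8333 = 7.0/0.8333 = 8.4 cmH2O·s/L.
C = Vt/(Pplat − PEEP) = 570.0 / (16 − 7) = 570.0/9.0 = 63.333 mL/cmH2O.
τ = R × C = 8.4 × 0.06333 L/cmH2O = 0.532 s.
Fraction remaining at end-expiration = e^(−Te/τ) = e^(−0.90/0.532) = 0.1842 → 18.42%.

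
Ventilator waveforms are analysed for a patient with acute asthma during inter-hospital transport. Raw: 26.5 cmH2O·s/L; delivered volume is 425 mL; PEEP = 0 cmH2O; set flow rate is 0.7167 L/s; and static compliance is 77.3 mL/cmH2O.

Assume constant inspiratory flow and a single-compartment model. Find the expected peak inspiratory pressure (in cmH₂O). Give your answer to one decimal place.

24.5

Equation of motion (constant flow): PIP = Vt/C + R·V̇ + PEEP.
PIP = 425/77.3 + 26.5×0.7167 + 0 = 5.498 + 18.993 + 0 = 24.491 cmH2O.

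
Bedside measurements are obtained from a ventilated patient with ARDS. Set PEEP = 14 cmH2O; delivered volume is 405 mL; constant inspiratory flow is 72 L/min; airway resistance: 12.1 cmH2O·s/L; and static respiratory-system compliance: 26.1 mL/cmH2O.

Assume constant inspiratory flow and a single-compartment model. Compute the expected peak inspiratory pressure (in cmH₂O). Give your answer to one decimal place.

Flow: 72 L/min ÷ 60 = 1.2 L/s.
Equation of motion (constant flow): PIP = Vt/C + R·V̇ + PEEP.
PIP = 405/26.1 + 12.1×1.2 + 14 = 15.517 + 14.52 + 14 = 44.037 cmH2O.

44.0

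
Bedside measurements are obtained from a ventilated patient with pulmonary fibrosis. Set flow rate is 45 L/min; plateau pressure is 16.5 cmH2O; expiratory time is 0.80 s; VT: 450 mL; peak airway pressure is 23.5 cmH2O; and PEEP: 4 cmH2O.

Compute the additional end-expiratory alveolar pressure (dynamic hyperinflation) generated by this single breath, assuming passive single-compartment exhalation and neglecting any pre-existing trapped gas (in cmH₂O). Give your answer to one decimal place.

Flow: 45 L/min ÷ 60 = 0.75 L/s.
R = (PIP − Pplat)/V̇ = (23.5 − 16.5) / 0.75 = 7.0/0.75 = 9.333 cmH2O·s/L.
C = Vt/(Pplat − PEEP) = 450.0 / (16.5 − 4) = 450.0/12.5 = 36.0 mL/cmH2O.
τ = R × C = 9.333 × 0.036 L/cmH2O = 0.336 s.
Fraction remaining = e^(−Te/τ) = e^(−0.80/0.336) = 0.09246; trapped volume = 450.0 × 0.09246 = 41.607 mL.
Additional alveolar pressure from trapping ≈ V_trapped / C = 41.607 / 36.0 = 1.156 cmH2O.

1.2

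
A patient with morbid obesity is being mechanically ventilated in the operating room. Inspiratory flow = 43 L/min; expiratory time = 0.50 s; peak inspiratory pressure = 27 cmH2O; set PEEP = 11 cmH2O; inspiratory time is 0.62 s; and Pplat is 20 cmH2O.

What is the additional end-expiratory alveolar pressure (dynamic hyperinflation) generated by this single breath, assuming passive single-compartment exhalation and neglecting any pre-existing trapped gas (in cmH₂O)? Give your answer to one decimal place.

Flow: 43 L/min ÷ 60 = 0.7167 L/s.
Vt = flow × Ti = 0.7167 L/s × 0.62 s × 1000 mL/L = 444.35 mL.
R = (PIP − Pplat)/V̇ = (27 − 20) / 0.7167 = 7.0/0.7167 = 9.767 cmH2O·s/L.
C = Vt/(Pplat − PEEP) = 444.35 / (20 − 11) = 444.35/9.0 = 49.372 mL/cmH2O.
τ = R × C = 9.767 × 0.04937 L/cmH2O = 0.4822 s.
Fraction remaining = e^(−Te/τ) = e^(−0.50/0.4822) = 0.3545; trapped volume = 444.35 × 0.3545 = 157.52 mL.
Additional alveolar pressure from trapping ≈ V_trapped / C = 157.52 / 49.372 = 3.19 cmH2O.

3.2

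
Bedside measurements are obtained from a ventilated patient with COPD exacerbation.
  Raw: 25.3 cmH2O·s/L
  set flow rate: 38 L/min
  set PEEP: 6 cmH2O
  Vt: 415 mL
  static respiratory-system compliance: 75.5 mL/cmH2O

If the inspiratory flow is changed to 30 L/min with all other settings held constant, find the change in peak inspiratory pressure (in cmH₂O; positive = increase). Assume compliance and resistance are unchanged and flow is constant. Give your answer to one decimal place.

-3.4

Flow: 38 L/min ÷ 60 = 0.6333 L/s.
New flow: 30 L/min ÷ 60 = 0.5 L/s.
PIP = Vt/C + R·V̇ + PEEP (constant-flow equation of motion).
Only the resistive term changes: ΔPIP = R × ΔV̇ = 25.3 × (0.5 − 0.6333) = 25.3 × -0.1333 = -3.372 cmH2O.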